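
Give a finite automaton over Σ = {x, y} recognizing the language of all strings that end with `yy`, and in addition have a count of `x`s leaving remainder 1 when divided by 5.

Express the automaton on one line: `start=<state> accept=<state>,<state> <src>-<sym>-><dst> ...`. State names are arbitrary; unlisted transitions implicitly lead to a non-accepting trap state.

Build one automaton per condition and run them in lockstep. The first has 3 states tracking how much of the suffix `yy` has currently been matched; the second has 5 states tracking the count of `x`s modulo 5. A product state is a pair (one from each), accepting exactly when both do.
15 states suffice.
          x    y  
>  S0     S1   S2 
   S1     S3   S4 
   S2     S1   S5 
   S3     S6   S7 
   S4     S3   S8 
   S5     S1   S5 
   S6     S9  S10 
   S7     S6  S11 
 * S8     S3   S8 
   S9     S0  S12 
   S10    S9  S13 
   S11    S6  S11 
   S12    S0  S14 
   S13    S9  S13 
   S14    S0  S14 
(> = start, * = accepting)

start=S0 accept=S8 S0-x->S1 S0-y->S2 S1-x->S3 S1-y->S4 S2-x->S1 S2-y->S5 S3-x->S6 S3-y->S7 S4-x->S3 S4-y->S8 S5-x->S1 S5-y->S5 S6-x->S9 S6-y->S10 S7-x->S6 S7-y->S11 S8-x->S3 S8-y->S8 S9-x->S0 S9-y->S12 S10-x->S9 S10-y->S13 S11-x->S6 S11-y->S11 S12-x->S0 S12-y->S14 S13-x->S9 S13-y->S13 S14-x->S0 S14-y->S14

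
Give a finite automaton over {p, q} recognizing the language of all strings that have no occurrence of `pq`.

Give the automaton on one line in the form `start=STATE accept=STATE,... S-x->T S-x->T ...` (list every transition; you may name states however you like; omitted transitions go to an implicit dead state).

start=S0 accept=S0,S1 S0-p->S1 S0-q->S0 S1-p->S1 S1-q->S2 S2-p->S2 S2-q->S2

This is the complement of 'contains `pq`'. Use the same substring-matching states — S0 through S2 holding how much of `pq` has just been matched — but flip the accepting set: everything except the trap S2 accepts.
        p   q  
>* S0   S1  S0 
 * S1   S1  S2 
   S2   S2  S2 
(> = start, * = accepting)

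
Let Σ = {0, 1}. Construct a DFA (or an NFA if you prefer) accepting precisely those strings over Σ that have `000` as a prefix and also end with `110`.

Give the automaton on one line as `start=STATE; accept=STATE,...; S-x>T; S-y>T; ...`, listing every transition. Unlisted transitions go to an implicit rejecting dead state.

Run two small machines in parallel and take their product. The first has 5 states tracking whether the input so far still matches the prefix `000`; the second has 4 states tracking how much of the suffix `110` has currently been matched. A product state is a pair (one from each), accepting exactly when both do. Minimizing collapses redundant product states.
With 8 states:
        0   1  
>  q0   q1  q2 
   q1   q3  q2 
   q2   q2  q2 
   q3   q4  q2 
   q4   q4  q5 
   q5   q4  q6 
   q6   q7  q6 
 * q7   q4  q5 
(> = start, * = accepting)

start=q0; accept=q7; q0-0>q1; q0-1>q2; q1-0>q3; q1-1>q2; q2-0>q2; q2-1>q2; q3-0>q4; q3-1>q2; q4-0>q4; q4-1>q5; q5-0>q4; q5-1>q6; q6-0>q7; q6-1>q6; q7-0>q4; q7-1>q5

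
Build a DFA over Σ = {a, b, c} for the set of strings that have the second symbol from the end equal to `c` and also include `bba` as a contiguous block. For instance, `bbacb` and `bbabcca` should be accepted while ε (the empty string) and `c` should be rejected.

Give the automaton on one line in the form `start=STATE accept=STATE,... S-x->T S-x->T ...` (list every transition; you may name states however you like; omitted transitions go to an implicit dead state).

Handle the two conditions separately and then intersect. One (13 states) tracks the last 2 symbols read; the other (4 states) tracks whether and how much of `bba` has been seen. Each combined state is a pair, one component from each; accept when both components accept.
22 states suffice.
          a    b    c  
>  S0     S1   S2   S3 
   S1     S4   S5   S6 
   S2     S7   S8   S9 
   S3    S10  S11  S12 
   S4     S4   S5   S6 
   S5     S7   S8   S9 
   S6    S10  S11  S12 
   S7     S4   S5   S6 
   S8    S13   S8   S9 
   S9    S10  S11  S12 
   S10    S4   S5   S6 
   S11    S7   S8   S9 
   S12   S10  S11  S12 
   S13   S14  S15  S16 
   S14   S14  S15  S16 
   S15   S13  S17  S18 
   S16   S19  S20  S21 
   S17   S13  S17  S18 
   S18   S19  S20  S21 
 * S19   S14  S15  S16 
 * S20   S13  S17  S18 
 * S21   S19  S20  S21 
(> = start, * = accepting)

start=S0 accept=S19,S20,S21 S0-a->S1 S0-b->S2 S0-c->S3 S1-a->S4 S1-b->S5 S1-c->S6 S2-a->S7 S2-b->S8 S2-c->S9 S3-a->S10 S3-b->S11 S3-c->S12 S4-a->S4 S4-b->S5 S4-c->S6 S5-a->S7 S5-b->S8 S5-c->S9 S6-a->S10 S6-b->S11 S6-c->S12 S7-a->S4 S7-b->S5 S7-c->S6 S8-a->S13 S8-b->S8 S8-c->S9 S9-a->S10 S9-b->S11 S9-c->S12 S10-a->S4 S10-b->S5 S10-c->S6 S11-a->S7 S11-b->S8 S11-c->S9 S12-a->S10 S12-b->S11 S12-c->S12 S13-a->S14 S13-b->S15 S13-c->S16 S14-a->S14 S14-b->S15 S14-c->S16 S15-a->S13 S15-b->S17 S15-c->S18 S16-a->S19 S16-b->S20 S16-c->S21 S17-a->S13 S17-b->S17 S17-c->S18 S18-a->S19 S18-b->S20 S18-c->S21 S19-a->S14 S19-b->S15 S19-c->S16 S20-a->S13 S20-b->S17 S20-c->S18 S21-a->S19 S21-b->S20 S21-c->S21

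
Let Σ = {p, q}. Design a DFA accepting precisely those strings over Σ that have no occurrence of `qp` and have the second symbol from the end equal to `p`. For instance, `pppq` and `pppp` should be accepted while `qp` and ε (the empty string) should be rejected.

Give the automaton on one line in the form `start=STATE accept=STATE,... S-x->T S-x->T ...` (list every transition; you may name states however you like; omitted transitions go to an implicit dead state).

Build one automaton per condition and run them in lockstep. One (3 states) tracks partial matches of the forbidden pattern `qp`; the other (7 states) tracks the last 2 symbols read. Each combined state is a pair, one component from each; accept when both components accept.
10 states suffice.
        p   q  
>  S0   S1  S2 
   S1   S3  S4 
   S2   S5  S6 
 * S3   S3  S4 
 * S4   S5  S6 
   S5   S7  S8 
   S6   S5  S6 
   S7   S7  S8 
   S8   S5  S9 
   S9   S5  S9 
(> = start, * = accepting)

start=S0 accept=S3,S4 S0-p->S1 S0-q->S2 S1-p->S3 S1-q->S4 S2-p->S5 S2-q->S6 S3-p->S3 S3-q->S4 S4-p->S5 S4-q->S6 S5-p->S7 S5-q->S8 S6-p->S5 S6-q->S6 S7-p->S7 S7-q->S8 S8-p->S5 S8-q->S9 S9-p->S5 S9-q->S9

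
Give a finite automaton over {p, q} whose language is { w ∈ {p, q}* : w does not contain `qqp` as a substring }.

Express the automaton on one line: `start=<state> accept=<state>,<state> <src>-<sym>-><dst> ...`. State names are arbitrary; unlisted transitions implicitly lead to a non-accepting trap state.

start=s0 accept=s0,s1,s2 s0-p->s0 s0-q->s1 s1-p->s0 s1-q->s2 s2-p->s3 s2-q->s2 s3-p->s3 s3-q->s3

Track partial matches of the forbidden pattern `qqp`. State s3 is a dead state reached once `qqp` has occurred; every other state accepts. s0 means no part of `qqp` is currently matched.
        p   q  
>* s0   s0  s1 
 * s1   s0  s2 
 * s2   s3  s2 
   s3   s3  s3 
(> = start, * = accepting)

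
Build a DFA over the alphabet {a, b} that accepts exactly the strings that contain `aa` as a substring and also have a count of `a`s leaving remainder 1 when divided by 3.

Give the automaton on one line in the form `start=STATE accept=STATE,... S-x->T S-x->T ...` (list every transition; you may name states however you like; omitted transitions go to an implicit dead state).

Run two small machines in parallel and take their product. One (3 states) tracks whether and how much of `aa` has been seen; the other (3 states) tracks the count of `a`s modulo 3. Each combined state is a pair, one component from each; accept when both components accept.
        a   b  
>  q0   q1  q0 
   q1   q2  q3 
   q2   q4  q2 
   q3   q5  q3 
   q4   q6  q4 
   q5   q4  q7 
 * q6   q2  q6 
   q7   q8  q7 
   q8   q6  q0 
(> = start, * = accepting)

start=q0 accept=q6 q0-a->q1 q0-b->q0 q1-a->q2 q1-b->q3 q2-a->q4 q2-b->q2 q3-a->q5 q3-b->q3 q4-a->q6 q4-b->q4 q5-a->q4 q5-b->q7 q6-a->q2 q6-b->q6 q7-a->q8 q7-b->q7 q8-a->q6 q8-b->q0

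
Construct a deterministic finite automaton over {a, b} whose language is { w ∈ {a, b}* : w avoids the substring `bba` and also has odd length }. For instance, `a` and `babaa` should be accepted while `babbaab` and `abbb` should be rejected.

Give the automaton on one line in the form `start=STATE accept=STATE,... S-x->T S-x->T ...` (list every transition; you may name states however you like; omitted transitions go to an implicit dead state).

Run two small machines in parallel and take their product. One (4 states) tracks partial matches of the forbidden pattern `bba`; the other (2 states) tracks the input length modulo 2. Each combined state is a pair, one component from each; accept when both components accept.
        a   b  
>  S0   S1  S2 
 * S1   S0  S3 
 * S2   S0  S4 
   S3   S1  S5 
   S4   S6  S5 
 * S5   S7  S4 
   S6   S7  S7 
   S7   S6  S6 
(> = start, * = accepting)

start=S0 accept=S1,S2,S5 S0-a->S1 S0-b->S2 S1-a->S0 S1-b->S3 S2-a->S0 S2-b->S4 S3-a->S1 S3-b->S5 S4-a->S6 S4-b->S5 S5-a->S7 S5-b->S4 S6-a->S7 S6-b->S7 S7-a->S6 S7-b->S6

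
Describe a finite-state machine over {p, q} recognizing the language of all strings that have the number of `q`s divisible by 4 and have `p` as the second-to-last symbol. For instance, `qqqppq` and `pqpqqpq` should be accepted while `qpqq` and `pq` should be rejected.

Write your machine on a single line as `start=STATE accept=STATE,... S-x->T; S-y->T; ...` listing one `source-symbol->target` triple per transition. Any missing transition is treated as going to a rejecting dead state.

Build one automaton per condition and run them in lockstep. The first has 4 states tracking the count of `q`s modulo 4; the second has 7 states tracking the last 2 symbols read. A product state is a pair (one from each), accepting exactly when both do. Equivalent product states are then merged.
8 states suffice.
        p   q  
>  s0   s1  s2 
   s1   s3  s2 
   s2   s2  s4 
 * s3   s3  s2 
   s4   s4  s5 
   s5   s6  s0 
   s6   s6  s7 
 * s7   s1  s2 
(> = start, * = accepting)

start=s0; accept=s3,s7; s0-p->s1; s0-q->s2; s1-p->s3; s1-q->s2; s2-p->s2; s2-q->s4; s3-p->s3; s3-q->s2; s4-p->s4; s4-q->s5; s5-p->s6; s5-q->s0; s6-p->s6; s6-q->s7; s7-p->s1; s7-q->s2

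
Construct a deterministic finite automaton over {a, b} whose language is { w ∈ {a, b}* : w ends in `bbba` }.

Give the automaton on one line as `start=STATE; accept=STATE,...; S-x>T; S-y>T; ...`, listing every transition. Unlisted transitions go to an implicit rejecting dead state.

start=S0; accept=S4; S0-a>S0; S0-b>S1; S1-a>S0; S1-b>S2; S2-a>S0; S2-b>S3; S3-a>S4; S3-b>S3; S4-a>S0; S4-b>S1

Remember how much of `bbba` the current input suffix matches. State S0 means no match yet; S1 means the last symbol is `b`; S2 means the last 2 symbols are `bb`; S3 means the last 3 symbols are `bbb`; S4 means the last 4 symbols are `bbba`. Only S4 accepts. On a mismatch, fall back to the longest proper suffix that is still a prefix of `bbba`.
        a   b  
>  S0   S0  S1 
   S1   S0  S2 
   S2   S0  S3 
   S3   S4  S3 
 * S4   S0  S1 
(> = start, * = accepting)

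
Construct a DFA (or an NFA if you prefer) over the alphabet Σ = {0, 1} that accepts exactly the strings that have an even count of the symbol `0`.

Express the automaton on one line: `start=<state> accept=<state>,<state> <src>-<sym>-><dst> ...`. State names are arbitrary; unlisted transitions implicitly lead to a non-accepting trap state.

The only thing that matters is how many `0`s have appeared, reduced mod 2. Use one state per residue: A for 0, …, B for 1. Reading `0` moves to the next residue; anything else stays put. A is accepting.
A 2-state machine:
       0  1 
>* A   B  A 
   B   A  B 
(> = start, * = accepting)

start=A accept=A A-0->B A-1->A B-0->A B-1->B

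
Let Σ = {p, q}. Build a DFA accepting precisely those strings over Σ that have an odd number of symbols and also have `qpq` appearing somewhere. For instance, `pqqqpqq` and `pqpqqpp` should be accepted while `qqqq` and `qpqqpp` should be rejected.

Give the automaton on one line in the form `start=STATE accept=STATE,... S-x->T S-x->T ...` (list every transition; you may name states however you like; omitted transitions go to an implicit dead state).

Run two small machines in parallel and take their product. One (2 states) tracks the input length modulo 2; the other (4 states) tracks whether and how much of `qpq` has been seen. Each combined state is a pair, one component from each; accept when both components accept.
With 8 states:
        p   q  
>  S0   S1  S2 
   S1   S0  S3 
   S2   S4  S3 
   S3   S5  S2 
   S4   S1  S6 
   S5   S0  S7 
 * S6   S7  S7 
   S7   S6  S6 
(> = start, * = accepting)

start=S0 accept=S6 S0-p->S1 S0-q->S2 S1-p->S0 S1-q->S3 S2-p->S4 S2-q->S3 S3-p->S5 S3-q->S2 S4-p->S1 S4-q->S6 S5-p->S0 S5-q->S7 S6-p->S7 S6-q->S7 S7-p->S6 S7-q->S6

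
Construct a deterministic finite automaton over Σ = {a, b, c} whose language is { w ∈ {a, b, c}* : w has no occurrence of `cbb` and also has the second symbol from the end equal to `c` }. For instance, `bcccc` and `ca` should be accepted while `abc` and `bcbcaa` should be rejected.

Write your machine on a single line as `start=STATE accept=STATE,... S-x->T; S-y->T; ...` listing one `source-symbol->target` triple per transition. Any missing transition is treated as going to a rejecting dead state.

start=S0; accept=S10,S11,S12; S0-a->S1; S0-b->S2; S0-c->S3; S1-a->S4; S1-b->S5; S1-c->S6; S2-a->S7; S2-b->S8; S2-c->S9; S3-a->S10; S3-b->S11; S3-c->S12; S4-a->S4; S4-b->S5; S4-c->S6; S5-a->S7; S5-b->S8; S5-c->S9; S6-a->S10; S6-b->S11; S6-c->S12; S7-a->S4; S7-b->S5; S7-c->S6; S8-a->S7; S8-b->S8; S8-c->S9; S9-a->S10; S9-b->S11; S9-c->S12; S10-a->S4; S10-b->S5; S10-c->S6; S11-a->S7; S11-b->S13; S11-c->S9; S12-a->S10; S12-b->S11; S12-c->S12; S13-a->S14; S13-b->S13; S13-c->S15; S14-a->S16; S14-b->S17; S14-c->S18; S15-a->S19; S15-b->S20; S15-c->S21; S16-a->S16; S16-b->S17; S16-c->S18; S17-a->S14; S17-b->S13; S17-c->S15; S18-a->S19; S18-b->S20; S18-c->S21; S19-a->S16; S19-b->S17; S19-c->S18; S20-a->S14; S20-b->S13; S20-c->S15; S21-a->S19; S21-b->S20; S21-c->S21

Run two small machines in parallel and take their product. The first has 4 states tracking partial matches of the forbidden pattern `cbb`; the second has 13 states tracking the last 2 symbols read. A product state is a pair (one from each), accepting exactly when both do.
          a    b    c  
>  S0     S1   S2   S3 
   S1     S4   S5   S6 
   S2     S7   S8   S9 
   S3    S10  S11  S12 
   S4     S4   S5   S6 
   S5     S7   S8   S9 
   S6    S10  S11  S12 
   S7     S4   S5   S6 
   S8     S7   S8   S9 
   S9    S10  S11  S12 
 * S10    S4   S5   S6 
 * S11    S7  S13   S9 
 * S12   S10  S11  S12 
   S13   S14  S13  S15 
   S14   S16  S17  S18 
   S15   S19  S20  S21 
   S16   S16  S17  S18 
   S17   S14  S13  S15 
   S18   S19  S20  S21 
   S19   S16  S17  S18 
   S20   S14  S13  S15 
   S21   S19  S20  S21 
(> = start, * = accepting)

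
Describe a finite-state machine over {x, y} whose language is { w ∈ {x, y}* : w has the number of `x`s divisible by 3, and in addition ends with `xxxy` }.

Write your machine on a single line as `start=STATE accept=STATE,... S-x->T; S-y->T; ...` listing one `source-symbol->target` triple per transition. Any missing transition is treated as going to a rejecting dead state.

start=s0; accept=s6; s0-x->s1; s0-y->s0; s1-x->s2; s1-y->s3; s2-x->s4; s2-y->s5; s3-x->s5; s3-y->s3; s4-x->s1; s4-y->s6; s5-x->s0; s5-y->s5; s6-x->s1; s6-y->s0

Handle the two conditions separately and then intersect. The first has 3 states tracking the count of `x`s modulo 3; the second has 5 states tracking how much of the suffix `xxxy` has currently been matched. A product state is a pair (one from each), accepting exactly when both do. Equivalent product states are then merged.
A 7-state machine:
        x   y  
>  s0   s1  s0 
   s1   s2  s3 
   s2   s4  s5 
   s3   s5  s3 
   s4   s1  s6 
   s5   s0  s5 
 * s6   s1  s0 
(> = start, * = accepting)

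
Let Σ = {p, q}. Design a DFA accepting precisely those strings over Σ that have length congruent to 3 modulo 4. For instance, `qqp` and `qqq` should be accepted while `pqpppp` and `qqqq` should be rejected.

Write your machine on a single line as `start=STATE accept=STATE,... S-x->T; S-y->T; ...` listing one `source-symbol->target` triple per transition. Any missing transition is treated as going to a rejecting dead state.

Only the length mod 4 matters, so use a 4-cycle: from any state, every input symbol moves to the next state, wrapping S3 back to S0. Mark S3 accepting.
4 states suffice.
        p   q  
>  S0   S1  S1 
   S1   S2  S2 
   S2   S3  S3 
 * S3   S0  S0 
(> = start, * = accepting)

start=S0; accept=S3; S0-p->S1; S0-q->S1; S1-p->S2; S1-q->S2; S2-p->S3; S2-q->S3; S3-p->S0; S3-q->S0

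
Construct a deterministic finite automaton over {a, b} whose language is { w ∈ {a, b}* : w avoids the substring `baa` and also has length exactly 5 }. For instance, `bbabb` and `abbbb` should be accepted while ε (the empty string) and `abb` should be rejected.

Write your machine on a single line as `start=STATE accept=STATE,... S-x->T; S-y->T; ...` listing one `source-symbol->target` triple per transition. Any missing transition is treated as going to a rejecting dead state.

start=S0; accept=S12; S0-a->S1; S0-b->S2; S1-a->S3; S1-b->S4; S2-a->S5; S2-b->S4; S3-a->S6; S3-b->S7; S4-a->S8; S4-b->S7; S5-a->S9; S5-b->S7; S6-a->S10; S6-b->S10; S7-a->S11; S7-b->S10; S8-a->S9; S8-b->S10; S9-a->S9; S9-b->S9; S10-a->S12; S10-b->S12; S11-a->S9; S11-b->S12; S12-a->S9; S12-b->S9

Handle the two conditions separately and then intersect. The first has 4 states tracking partial matches of the forbidden pattern `baa`; the second has 7 states tracking the input length, saturating at 6. A product state is a pair (one from each), accepting exactly when both do. Equivalent product states are then merged.
13 states suffice.
          a    b  
>  S0     S1   S2 
   S1     S3   S4 
   S2     S5   S4 
   S3     S6   S7 
   S4     S8   S7 
   S5     S9   S7 
   S6    S10  S10 
   S7    S11  S10 
   S8     S9  S10 
   S9     S9   S9 
   S10   S12  S12 
   S11    S9  S12 
 * S12    S9   S9 
(> = start, * = accepting)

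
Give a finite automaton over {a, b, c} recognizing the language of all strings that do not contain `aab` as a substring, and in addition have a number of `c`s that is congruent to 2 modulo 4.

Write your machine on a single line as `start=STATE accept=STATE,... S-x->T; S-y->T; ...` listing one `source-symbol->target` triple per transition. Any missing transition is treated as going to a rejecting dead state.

Run two small machines in parallel and take their product. The first has 4 states tracking partial matches of the forbidden pattern `aab`; the second has 4 states tracking the count of `c`s modulo 4. A product state is a pair (one from each), accepting exactly when both do. After merging equivalent states the machine shrinks.
13 states suffice.
          a    b    c  
>  q0     q1   q0   q2 
   q1     q3   q0   q2 
   q2     q4   q2   q5 
   q3     q3   q6   q2 
   q4     q7   q2   q5 
 * q5     q8   q5   q9 
   q6     q6   q6   q6 
   q7     q7   q6   q5 
 * q8    q10   q5   q9 
   q9    q11   q9   q0 
 * q10   q10   q6   q9 
   q11   q12   q9   q0 
   q12   q12   q6   q0 
(> = start, * = accepting)

start=q0; accept=q5,q8,q10; q0-a->q1; q0-b->q0; q0-c->q2; q1-a->q3; q1-b->q0; q1-c->q2; q2-a->q4; q2-b->q2; q2-c->q5; q3-a->q3; q3-b->q6; q3-c->q2; q4-a->q7; q4-b->q2; q4-c->q5; q5-a->q8; q5-b->q5; q5-c->q9; q6-a->q6; q6-b->q6; q6-c->q6; q7-a->q7; q7-b->q6; q7-c->q5; q8-a->q10; q8-b->q5; q8-c->q9; q9-a->q11; q9-b->q9; q9-c->q0; q10-a->q10; q10-b->q6; q10-c->q9; q11-a->q12; q11-b->q9; q11-c->q0; q12-a->q12; q12-b->q6; q12-c->q0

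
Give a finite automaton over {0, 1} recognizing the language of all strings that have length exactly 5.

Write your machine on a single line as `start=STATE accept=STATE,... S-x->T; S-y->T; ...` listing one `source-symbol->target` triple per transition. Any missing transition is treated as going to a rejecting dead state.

start=q0; accept=q5; q0-0->q1; q0-1->q1; q1-0->q2; q1-1->q2; q2-0->q3; q2-1->q3; q3-0->q4; q3-1->q4; q4-0->q5; q4-1->q5; q5-0->q6; q5-1->q6; q6-0->q6; q6-1->q6

We only need to distinguish lengths 0, 1, …, 5, and '>5'. Chain q0 → q1 → q2 → q3 → q4 → q5 → q6 on every symbol, with q6 looping. Accepting states: {q5}.
        0   1  
>  q0   q1  q1 
   q1   q2  q2 
   q2   q3  q3 
   q3   q4  q4 
   q4   q5  q5 
 * q5   q6  q6 
   q6   q6  q6 
(> = start, * = accepting)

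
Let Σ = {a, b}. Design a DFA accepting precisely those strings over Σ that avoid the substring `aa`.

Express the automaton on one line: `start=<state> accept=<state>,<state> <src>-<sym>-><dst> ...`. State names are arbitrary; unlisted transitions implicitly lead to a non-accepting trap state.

This is the complement of 'contains `aa`'. Use the same substring-matching states — S0 through S2 holding how much of `aa` has just been matched — but flip the accepting set: everything except the trap S2 accepts.
With 3 states:
        a   b  
>* S0   S1  S0 
 * S1   S2  S0 
   S2   S2  S2 
(> = start, * = accepting)

start=S0 accept=S0,S1 S0-a->S1 S0-b->S0 S1-a->S2 S1-b->S0 S2-a->S2 S2-b->S2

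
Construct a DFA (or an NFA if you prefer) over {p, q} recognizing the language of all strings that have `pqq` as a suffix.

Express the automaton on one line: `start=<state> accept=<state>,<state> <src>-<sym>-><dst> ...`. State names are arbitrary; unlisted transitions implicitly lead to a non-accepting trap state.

Let each state record the length of the longest suffix of the input read so far that is also a prefix of `pqq`. s1 means the last symbol is `p`; s2 means the last 2 symbols are `pq`; s3 means the last 3 symbols are `pqq`. Accept only at s3, where the string currently ends in `pqq`.
4 states suffice.
        p   q  
>  s0   s1  s0 
   s1   s1  s2 
   s2   s1  s3 
 * s3   s1  s0 
(> = start, * = accepting)

start=s0 accept=s3 s0-p->s1 s0-q->s0 s1-p->s1 s1-q->s2 s2-p->s1 s2-q->s3 s3-p->s1 s3-q->s0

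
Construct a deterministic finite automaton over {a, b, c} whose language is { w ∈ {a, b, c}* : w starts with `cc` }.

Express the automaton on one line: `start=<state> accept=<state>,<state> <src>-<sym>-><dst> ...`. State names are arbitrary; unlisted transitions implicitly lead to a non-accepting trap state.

Walk along `cc` while the input agrees: from s0 take `c` to s1, and so on. Any deviation drops to the rejecting sink s3. Once s2 is reached the prefix is confirmed and every continuation is accepted.
4 states suffice.
        a   b   c  
>  s0   s3  s3  s1 
   s1   s3  s3  s2 
 * s2   s2  s2  s2 
   s3   s3  s3  s3 
(> = start, * = accepting)

start=s0 accept=s2 s0-a->s3 s0-b->s3 s0-c->s1 s1-a->s3 s1-b->s3 s1-c->s2 s2-a->s2 s2-b->s2 s2-c->s2 s3-a->s3 s3-b->s3 s3-c->s3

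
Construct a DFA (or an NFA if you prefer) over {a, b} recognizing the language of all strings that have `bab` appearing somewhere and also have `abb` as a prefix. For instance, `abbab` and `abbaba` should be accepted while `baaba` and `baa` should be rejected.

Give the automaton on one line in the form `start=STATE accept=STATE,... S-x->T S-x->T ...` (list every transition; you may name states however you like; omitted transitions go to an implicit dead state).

start=q0 accept=q7 q0-a->q1 q0-b->q2 q1-a->q2 q1-b->q3 q2-a->q2 q2-b->q2 q3-a->q2 q3-b->q4 q4-a->q5 q4-b->q4 q5-a->q6 q5-b->q7 q6-a->q6 q6-b->q4 q7-a->q7 q7-b->q7

Build one automaton per condition and run them in lockstep. The first has 4 states tracking whether and how much of `bab` has been seen; the second has 5 states tracking whether the input so far still matches the prefix `abb`. A product state is a pair (one from each), accepting exactly when both do. After merging equivalent states the machine shrinks.
        a   b  
>  q0   q1  q2 
   q1   q2  q3 
   q2   q2  q2 
   q3   q2  q4 
   q4   q5  q4 
   q5   q6  q7 
   q6   q6  q4 
 * q7   q7  q7 
(> = start, * = accepting)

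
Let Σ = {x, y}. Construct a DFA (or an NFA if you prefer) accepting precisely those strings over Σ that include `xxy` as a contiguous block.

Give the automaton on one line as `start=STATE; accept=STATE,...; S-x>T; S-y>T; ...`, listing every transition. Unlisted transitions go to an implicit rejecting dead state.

start=A; accept=D; A-x>B; A-y>A; B-x>C; B-y>A; C-x>C; C-y>D; D-x>D; D-y>D

States A..C record the length of the longest prefix of `xxy` that matches the current input suffix. Reaching D means `xxy` has been seen, and we stay there forever. Accept from D.
With 4 states:
       x  y 
>  A   B  A 
   B   C  A 
   C   C  D 
 * D   D  D 
(> = start, * = accepting)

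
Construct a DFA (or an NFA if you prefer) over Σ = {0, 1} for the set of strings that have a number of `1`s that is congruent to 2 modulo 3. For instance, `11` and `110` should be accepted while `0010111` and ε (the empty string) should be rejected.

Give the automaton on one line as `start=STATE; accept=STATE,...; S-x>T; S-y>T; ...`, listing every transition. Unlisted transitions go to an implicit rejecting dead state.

Keep the running count of `1`s modulo 3: each `1` advances along the cycle s0 → s1 → s2 → s0 while other symbols loop. Accept at s2.
        0   1  
>  s0   s0  s1 
   s1   s1  s2 
 * s2   s2  s0 
(> = start, * = accepting)

start=s0; accept=s2; s0-0>s0; s0-1>s1; s1-0>s1; s1-1>s2; s2-0>s2; s2-1>s0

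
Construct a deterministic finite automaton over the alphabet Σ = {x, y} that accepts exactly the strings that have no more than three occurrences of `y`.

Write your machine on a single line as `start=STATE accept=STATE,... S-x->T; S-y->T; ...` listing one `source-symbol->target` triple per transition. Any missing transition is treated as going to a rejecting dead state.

start=A; accept=A,B,C,D; A-x->A; A-y->B; B-x->B; B-y->C; C-x->C; C-y->D; D-x->D; D-y->E; E-x->E; E-y->E

Only the number of `y`s matters, and only up to 4. Make a chain A → B → C → D → E advanced by each `y` (with E absorbing); every other symbol self-loops. The accepting set is {A, B, C, D}.
5 states suffice.
       x  y 
>* A   A  B 
 * B   B  C 
 * C   C  D 
 * D   D  E 
   E   E  E 
(> = start, * = accepting)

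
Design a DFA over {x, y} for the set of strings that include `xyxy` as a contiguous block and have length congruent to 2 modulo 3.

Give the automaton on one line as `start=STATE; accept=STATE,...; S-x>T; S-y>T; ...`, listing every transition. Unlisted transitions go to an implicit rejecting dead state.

Run two small machines in parallel and take their product. The first has 5 states tracking whether and how much of `xyxy` has been seen; the second has 3 states tracking the input length modulo 3. A product state is a pair (one from each), accepting exactly when both do.
With 15 states:
          x    y  
>  q0     q1   q2 
   q1     q3   q4 
   q2     q3   q5 
   q3     q6   q7 
   q4     q8   q0 
   q5     q6   q0 
   q6     q1   q9 
   q7    q10   q2 
   q8     q1  q11 
   q9    q12   q5 
   q10    q3  q13 
   q11   q13  q13 
   q12    q6  q14 
 * q13   q14  q14 
   q14   q11  q11 
(> = start, * = accepting)

start=q0; accept=q13; q0-x>q1; q0-y>q2; q1-x>q3; q1-y>q4; q2-x>q3; q2-y>q5; q3-x>q6; q3-y>q7; q4-x>q8; q4-y>q0; q5-x>q6; q5-y>q0; q6-x>q1; q6-y>q9; q7-x>q10; q7-y>q2; q8-x>q1; q8-y>q11; q9-x>q12; q9-y>q5; q10-x>q3; q10-y>q13; q11-x>q13; q11-y>q13; q12-x>q6; q12-y>q14; q13-x>q14; q13-y>q14; q14-x>q11; q14-y>q11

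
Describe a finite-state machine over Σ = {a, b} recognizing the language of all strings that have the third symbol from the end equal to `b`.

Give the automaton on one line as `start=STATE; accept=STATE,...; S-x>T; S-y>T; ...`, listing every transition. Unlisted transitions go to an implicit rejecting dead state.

Because acceptance depends on a position counted from the end, the machine has to buffer the most recent 3 symbols. Make each state the string of the last up-to-3 symbols read; on input `x` shift the window left and append `x`. Accept when the buffered window has length 3 and begins with `b`.
          a    b  
>  S0     S1   S2 
   S1     S3   S4 
   S2     S5   S6 
   S3     S7   S8 
   S4     S9  S10 
   S5    S11  S12 
   S6    S13  S14 
   S7     S7   S8 
   S8     S9  S10 
   S9    S11  S12 
   S10   S13  S14 
 * S11    S7   S8 
 * S12    S9  S10 
 * S13   S11  S12 
 * S14   S13  S14 
(> = start, * = accepting)

start=S0; accept=S11,S12,S13,S14; S0-a>S1; S0-b>S2; S1-a>S3; S1-b>S4; S2-a>S5; S2-b>S6; S3-a>S7; S3-b>S8; S4-a>S9; S4-b>S10; S5-a>S11; S5-b>S12; S6-a>S13; S6-b>S14; S7-a>S7; S7-b>S8; S8-a>S9; S8-b>S10; S9-a>S11; S9-b>S12; S10-a>S13; S10-b>S14; S11-a>S7; S11-b>S8; S12-a>S9; S12-b>S10; S13-a>S11; S13-b>S12; S14-a>S13; S14-b>S14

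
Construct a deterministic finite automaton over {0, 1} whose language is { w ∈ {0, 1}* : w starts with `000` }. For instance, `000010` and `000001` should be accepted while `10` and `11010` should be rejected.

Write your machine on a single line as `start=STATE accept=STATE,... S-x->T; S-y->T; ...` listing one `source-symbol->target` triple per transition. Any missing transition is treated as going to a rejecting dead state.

Walk along `000` while the input agrees: from s0 take `0` to s1, and so on. Any deviation drops to the rejecting sink s4. Once s3 is reached the prefix is confirmed and every continuation is accepted.
With 5 states:
        0   1  
>  s0   s1  s4 
   s1   s2  s4 
   s2   s3  s4 
 * s3   s3  s3 
   s4   s4  s4 
(> = start, * = accepting)

start=s0; accept=s3; s0-0->s1; s0-1->s4; s1-0->s2; s1-1->s4; s2-0->s3; s2-1->s4; s3-0->s3; s3-1->s3; s4-0->s4; s4-1->s4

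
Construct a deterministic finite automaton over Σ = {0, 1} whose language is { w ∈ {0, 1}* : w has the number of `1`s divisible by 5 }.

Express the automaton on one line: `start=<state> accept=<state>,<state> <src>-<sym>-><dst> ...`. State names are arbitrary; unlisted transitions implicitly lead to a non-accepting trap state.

start=S0 accept=S0 S0-0->S0 S0-1->S1 S1-0->S1 S1-1->S2 S2-0->S2 S2-1->S3 S3-0->S3 S3-1->S4 S4-0->S4 S4-1->S0

The only thing that matters is how many `1`s have appeared, reduced mod 5. Use one state per residue: S0 for 0, …, S4 for 4. Reading `1` moves to the next residue; anything else stays put. S0 is accepting.
A 5-state machine:
        0   1  
>* S0   S0  S1 
   S1   S1  S2 
   S2   S2  S3 
   S3   S3  S4 
   S4   S4  S0 
(> = start, * = accepting)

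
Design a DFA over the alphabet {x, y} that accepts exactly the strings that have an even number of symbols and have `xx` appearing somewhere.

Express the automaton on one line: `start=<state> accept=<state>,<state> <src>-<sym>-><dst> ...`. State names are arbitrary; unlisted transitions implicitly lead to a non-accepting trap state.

start=S0 accept=S3 S0-x->S1 S0-y->S2 S1-x->S3 S1-y->S0 S2-x->S4 S2-y->S0 S3-x->S5 S3-y->S5 S4-x->S5 S4-y->S2 S5-x->S3 S5-y->S3

Run two small machines in parallel and take their product. The first has 2 states tracking the input length modulo 2; the second has 3 states tracking whether and how much of `xx` has been seen. A product state is a pair (one from each), accepting exactly when both do.
A 6-state machine:
        x   y  
>  S0   S1  S2 
   S1   S3  S0 
   S2   S4  S0 
 * S3   S5  S5 
   S4   S5  S2 
   S5   S3  S3 
(> = start, * = accepting)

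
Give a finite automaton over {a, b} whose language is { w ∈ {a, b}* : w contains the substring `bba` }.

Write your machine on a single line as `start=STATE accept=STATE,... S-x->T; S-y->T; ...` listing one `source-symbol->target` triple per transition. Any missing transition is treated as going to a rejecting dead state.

Track how much of `bba` has been matched so far: state q0 is no progress, q3 is the absorbing accept state reached once `bba` has occurred. Intermediate states record partial matches; on a mismatch, fall back to the longest reusable overlap.
With 4 states:
        a   b  
>  q0   q0  q1 
   q1   q0  q2 
   q2   q3  q2 
 * q3   q3  q3 
(> = start, * = accepting)

start=q0; accept=q3; q0-a->q0; q0-b->q1; q1-a->q0; q1-b->q2; q2-a->q3; q2-b->q2; q3-a->q3; q3-b->q3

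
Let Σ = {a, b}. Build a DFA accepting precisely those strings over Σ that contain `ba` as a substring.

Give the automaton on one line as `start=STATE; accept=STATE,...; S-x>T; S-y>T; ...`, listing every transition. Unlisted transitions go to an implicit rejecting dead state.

States s0..s1 record the length of the longest prefix of `ba` that matches the current input suffix. Reaching s2 means `ba` has been seen, and we stay there forever. Accept from s2.
With 3 states:
        a   b  
>  s0   s0  s1 
   s1   s2  s1 
 * s2   s2  s2 
(> = start, * = accepting)

start=s0; accept=s2; s0-a>s0; s0-b>s1; s1-a>s2; s1-b>s1; s2-a>s2; s2-b>s2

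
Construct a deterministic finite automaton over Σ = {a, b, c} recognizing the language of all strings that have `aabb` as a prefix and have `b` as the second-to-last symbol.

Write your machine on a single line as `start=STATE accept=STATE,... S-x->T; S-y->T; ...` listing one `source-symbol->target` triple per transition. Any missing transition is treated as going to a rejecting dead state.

start=q0; accept=q5,q6; q0-a->q1; q0-b->q2; q0-c->q2; q1-a->q3; q1-b->q2; q1-c->q2; q2-a->q2; q2-b->q2; q2-c->q2; q3-a->q2; q3-b->q4; q3-c->q2; q4-a->q2; q4-b->q5; q4-c->q2; q5-a->q6; q5-b->q5; q5-c->q6; q6-a->q7; q6-b->q8; q6-c->q7; q7-a->q7; q7-b->q8; q7-c->q7; q8-a->q6; q8-b->q5; q8-c->q6

Run two small machines in parallel and take their product. One (6 states) tracks whether the input so far still matches the prefix `aabb`; the other (13 states) tracks the last 2 symbols read. Each combined state is a pair, one component from each; accept when both components accept. Equivalent product states are then merged.
9 states suffice.
        a   b   c  
>  q0   q1  q2  q2 
   q1   q3  q2  q2 
   q2   q2  q2  q2 
   q3   q2  q4  q2 
   q4   q2  q5  q2 
 * q5   q6  q5  q6 
 * q6   q7  q8  q7 
   q7   q7  q8  q7 
   q8   q6  q5  q6 
(> = start, * = accepting)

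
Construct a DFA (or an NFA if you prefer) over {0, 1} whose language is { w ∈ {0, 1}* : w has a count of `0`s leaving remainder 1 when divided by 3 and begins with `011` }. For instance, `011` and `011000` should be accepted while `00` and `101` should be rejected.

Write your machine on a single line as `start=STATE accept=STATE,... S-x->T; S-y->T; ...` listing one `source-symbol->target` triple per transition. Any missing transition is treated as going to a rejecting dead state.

start=A; accept=G; A-0->B; A-1->C; B-0->D; B-1->E; C-0->F; C-1->C; D-0->C; D-1->D; E-0->D; E-1->G; F-0->D; F-1->F; G-0->H; G-1->G; H-0->I; H-1->H; I-0->G; I-1->I

Run two small machines in parallel and take their product. One (3 states) tracks the count of `0`s modulo 3; the other (5 states) tracks whether the input so far still matches the prefix `011`. Each combined state is a pair, one component from each; accept when both components accept.
With 9 states:
       0  1 
>  A   B  C 
   B   D  E 
   C   F  C 
   D   C  D 
   E   D  G 
   F   D  F 
 * G   H  G 
   H   I  H 
   I   G  I 
(> = start, * = accepting)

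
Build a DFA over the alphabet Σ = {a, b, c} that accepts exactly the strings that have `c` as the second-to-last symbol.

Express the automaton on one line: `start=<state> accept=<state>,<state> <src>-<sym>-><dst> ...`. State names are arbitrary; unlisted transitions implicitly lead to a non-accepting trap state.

start=q0 accept=q10,q11,q12 q0-a->q1 q0-b->q2 q0-c->q3 q1-a->q4 q1-b->q5 q1-c->q6 q2-a->q7 q2-b->q8 q2-c->q9 q3-a->q10 q3-b->q11 q3-c->q12 q4-a->q4 q4-b->q5 q4-c->q6 q5-a->q7 q5-b->q8 q5-c->q9 q6-a->q10 q6-b->q11 q6-c->q12 q7-a->q4 q7-b->q5 q7-c->q6 q8-a->q7 q8-b->q8 q8-c->q9 q9-a->q10 q9-b->q11 q9-c->q12 q10-a->q4 q10-b->q5 q10-c->q6 q11-a->q7 q11-b->q8 q11-c->q9 q12-a->q10 q12-b->q11 q12-c->q12

A DFA must remember the last 2 symbols (since which symbol is second-to-last isn't known until the input ends). Use one state per possible window of the last ≤2 symbols; accept from those whose window starts with `c`.
With 13 states:
          a    b    c  
>  q0     q1   q2   q3 
   q1     q4   q5   q6 
   q2     q7   q8   q9 
   q3    q10  q11  q12 
   q4     q4   q5   q6 
   q5     q7   q8   q9 
   q6    q10  q11  q12 
   q7     q4   q5   q6 
   q8     q7   q8   q9 
   q9    q10  q11  q12 
 * q10    q4   q5   q6 
 * q11    q7   q8   q9 
 * q12   q10  q11  q12 
(> = start, * = accepting)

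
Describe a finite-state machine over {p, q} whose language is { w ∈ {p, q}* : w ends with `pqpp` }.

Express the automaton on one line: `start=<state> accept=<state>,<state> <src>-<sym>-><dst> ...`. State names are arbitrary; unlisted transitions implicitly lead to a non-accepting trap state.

start=s0 accept=s4 s0-p->s1 s0-q->s0 s1-p->s1 s1-q->s2 s2-p->s3 s2-q->s0 s3-p->s4 s3-q->s2 s4-p->s1 s4-q->s2

Let each state record the length of the longest suffix of the input read so far that is also a prefix of `pqpp`. s1 means the last symbol is `p`; s2 means the last 2 symbols are `pq`; s3 means the last 3 symbols are `pqp`; s4 means the last 4 symbols are `pqpp`. Accept only at s4, where the string currently ends in `pqpp`.
        p   q  
>  s0   s1  s0 
   s1   s1  s2 
   s2   s3  s0 
   s3   s4  s2 
 * s4   s1  s2 
(> = start, * = accepting)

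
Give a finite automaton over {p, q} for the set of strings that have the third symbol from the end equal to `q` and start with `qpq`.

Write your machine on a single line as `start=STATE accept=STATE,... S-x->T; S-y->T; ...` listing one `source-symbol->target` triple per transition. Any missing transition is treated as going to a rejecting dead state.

Handle the two conditions separately and then intersect. One (15 states) tracks the last 3 symbols read; the other (5 states) tracks whether the input so far still matches the prefix `qpq`. Each combined state is a pair, one component from each; accept when both components accept. Minimizing collapses redundant product states.
12 states suffice.
       p  q 
>  A   B  C 
   B   B  B 
   C   D  B 
   D   B  E 
 * E   F  G 
   F   H  E 
   G   I  J 
 * H   K  L 
 * I   H  E 
 * J   I  J 
   K   K  L 
   L   F  G 
(> = start, * = accepting)

start=A; accept=E,H,I,J; A-p->B; A-q->C; B-p->B; B-q->B; C-p->D; C-q->B; D-p->B; D-q->E; E-p->F; E-q->G; F-p->H; F-q->E; G-p->I; G-q->J; H-p->K; H-q->L; I-p->H; I-q->E; J-p->I; J-q->J; K-p->K; K-q->L; L-p->F; L-q->G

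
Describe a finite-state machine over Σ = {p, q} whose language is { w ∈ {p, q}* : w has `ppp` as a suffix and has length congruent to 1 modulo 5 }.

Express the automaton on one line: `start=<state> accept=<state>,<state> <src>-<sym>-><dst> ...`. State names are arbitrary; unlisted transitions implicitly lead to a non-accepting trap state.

Handle the two conditions separately and then intersect. The first has 4 states tracking how much of the suffix `ppp` has currently been matched; the second has 5 states tracking the input length modulo 5. A product state is a pair (one from each), accepting exactly when both do. Equivalent product states are then merged.
8 states suffice.
        p   q  
>  s0   s1  s1 
   s1   s2  s2 
   s2   s3  s3 
   s3   s4  s5 
   s4   s6  s0 
   s5   s0  s0 
   s6   s7  s1 
 * s7   s2  s2 
(> = start, * = accepting)

start=s0 accept=s7 s0-p->s1 s0-q->s1 s1-p->s2 s1-q->s2 s2-p->s3 s2-q->s3 s3-p->s4 s3-q->s5 s4-p->s6 s4-q->s0 s5-p->s0 s5-q->s0 s6-p->s7 s6-q->s1 s7-p->s2 s7-q->s2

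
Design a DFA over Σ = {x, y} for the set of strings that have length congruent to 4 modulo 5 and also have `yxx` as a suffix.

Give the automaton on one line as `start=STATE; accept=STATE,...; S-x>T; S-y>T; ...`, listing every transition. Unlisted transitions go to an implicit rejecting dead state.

Handle the two conditions separately and then intersect. One (5 states) tracks the input length modulo 5; the other (4 states) tracks how much of the suffix `yxx` has currently been matched. Each combined state is a pair, one component from each; accept when both components accept.
A 20-state machine:
          x    y  
>  q0     q1   q2 
   q1     q3   q4 
   q2     q5   q4 
   q3     q6   q7 
   q4     q8   q7 
   q5     q9   q7 
   q6    q10  q11 
   q7    q12  q11 
   q8    q13  q11 
   q9    q10  q11 
   q10    q0  q14 
   q11   q15  q14 
   q12   q16  q14 
 * q13    q0  q14 
   q14   q17   q2 
   q15   q18   q2 
   q16    q1   q2 
   q17   q19   q4 
   q18    q3   q4 
   q19    q6   q7 
(> = start, * = accepting)

start=q0; accept=q13; q0-x>q1; q0-y>q2; q1-x>q3; q1-y>q4; q2-x>q5; q2-y>q4; q3-x>q6; q3-y>q7; q4-x>q8; q4-y>q7; q5-x>q9; q5-y>q7; q6-x>q10; q6-y>q11; q7-x>q12; q7-y>q11; q8-x>q13; q8-y>q11; q9-x>q10; q9-y>q11; q10-x>q0; q10-y>q14; q11-x>q15; q11-y>q14; q12-x>q16; q12-y>q14; q13-x>q0; q13-y>q14; q14-x>q17; q14-y>q2; q15-x>q18; q15-y>q2; q16-x>q1; q16-y>q2; q17-x>q19; q17-y>q4; q18-x>q3; q18-y>q4; q19-x>q6; q19-y>q7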